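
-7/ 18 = -0.39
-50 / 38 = -25 / 19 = -1.32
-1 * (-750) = 750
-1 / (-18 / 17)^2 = -289 / 324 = -0.89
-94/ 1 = -94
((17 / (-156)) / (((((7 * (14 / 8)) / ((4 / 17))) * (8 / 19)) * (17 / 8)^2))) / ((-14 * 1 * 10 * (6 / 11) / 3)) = 836 / 19329765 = 0.00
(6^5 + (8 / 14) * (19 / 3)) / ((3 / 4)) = 653488 / 63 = 10372.83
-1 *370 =-370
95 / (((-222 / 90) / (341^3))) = -56503844925 / 37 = -1527130943.92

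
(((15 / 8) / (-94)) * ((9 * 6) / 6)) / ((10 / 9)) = -243 / 1504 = -0.16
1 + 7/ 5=12/ 5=2.40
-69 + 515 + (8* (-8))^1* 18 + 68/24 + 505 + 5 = -1159/6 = -193.17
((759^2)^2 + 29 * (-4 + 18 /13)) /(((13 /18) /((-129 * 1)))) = -10017807247792854 /169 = -59276965963271.33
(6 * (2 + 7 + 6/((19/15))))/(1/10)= 15660/19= 824.21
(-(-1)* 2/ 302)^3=1/ 3442951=0.00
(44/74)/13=22/481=0.05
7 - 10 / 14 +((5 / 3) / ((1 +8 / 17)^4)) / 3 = 31522147 / 4921875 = 6.40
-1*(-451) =451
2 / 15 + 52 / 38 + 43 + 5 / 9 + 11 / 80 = 123653 / 2736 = 45.19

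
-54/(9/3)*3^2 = -162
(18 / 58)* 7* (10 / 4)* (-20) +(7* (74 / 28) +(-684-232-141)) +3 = -1144.12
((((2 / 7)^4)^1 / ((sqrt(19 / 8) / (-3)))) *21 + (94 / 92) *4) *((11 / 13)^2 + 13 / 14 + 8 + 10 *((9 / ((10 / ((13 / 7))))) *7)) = 14083127 / 27209- 43148304 *sqrt(38) / 7709611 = 483.09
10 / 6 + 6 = 23 / 3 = 7.67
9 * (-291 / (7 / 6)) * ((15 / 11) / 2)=-117855 / 77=-1530.58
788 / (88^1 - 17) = 788 / 71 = 11.10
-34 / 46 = -0.74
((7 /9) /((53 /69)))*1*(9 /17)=0.54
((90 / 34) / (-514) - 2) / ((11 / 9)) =-157689 / 96118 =-1.64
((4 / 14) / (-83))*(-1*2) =4 / 581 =0.01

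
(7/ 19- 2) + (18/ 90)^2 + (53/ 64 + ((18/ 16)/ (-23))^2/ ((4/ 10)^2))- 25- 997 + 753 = -269.75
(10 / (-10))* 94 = -94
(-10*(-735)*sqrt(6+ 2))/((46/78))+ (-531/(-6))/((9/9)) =177/2+ 573300*sqrt(2)/23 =35339.31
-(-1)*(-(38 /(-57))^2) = -4 /9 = -0.44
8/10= 4/5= 0.80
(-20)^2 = 400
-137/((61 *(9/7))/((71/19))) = -68089/10431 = -6.53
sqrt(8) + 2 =2 + 2 * sqrt(2) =4.83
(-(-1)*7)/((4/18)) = 63/2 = 31.50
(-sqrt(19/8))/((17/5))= -5 * sqrt(38)/68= -0.45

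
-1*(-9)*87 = 783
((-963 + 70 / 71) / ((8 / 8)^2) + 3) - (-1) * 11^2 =-59499 / 71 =-838.01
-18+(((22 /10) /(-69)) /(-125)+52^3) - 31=6061606886 /43125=140559.00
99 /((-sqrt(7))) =-99 * sqrt(7) /7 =-37.42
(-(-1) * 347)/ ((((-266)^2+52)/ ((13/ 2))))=4511/ 141616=0.03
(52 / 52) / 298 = 0.00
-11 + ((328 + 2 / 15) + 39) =5342 / 15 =356.13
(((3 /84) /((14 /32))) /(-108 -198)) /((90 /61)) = -61 /337365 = -0.00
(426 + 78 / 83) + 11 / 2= 71785 / 166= 432.44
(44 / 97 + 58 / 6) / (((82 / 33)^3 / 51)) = 1799185905 / 53482696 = 33.64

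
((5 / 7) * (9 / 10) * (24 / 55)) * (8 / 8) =108 / 385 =0.28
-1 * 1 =-1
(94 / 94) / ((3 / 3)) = 1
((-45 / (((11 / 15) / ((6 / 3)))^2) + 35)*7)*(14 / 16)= -1776985 / 968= -1835.73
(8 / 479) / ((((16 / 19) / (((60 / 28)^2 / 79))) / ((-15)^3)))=-14428125 / 3708418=-3.89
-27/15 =-9/5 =-1.80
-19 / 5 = -3.80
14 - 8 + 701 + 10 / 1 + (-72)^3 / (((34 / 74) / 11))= -151899747 / 17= -8935279.24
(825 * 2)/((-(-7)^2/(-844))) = 1392600/49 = 28420.41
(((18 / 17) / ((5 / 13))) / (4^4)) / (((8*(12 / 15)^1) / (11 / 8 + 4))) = 5031 / 557056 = 0.01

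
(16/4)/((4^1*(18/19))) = 19/18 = 1.06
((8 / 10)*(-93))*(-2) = 744 / 5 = 148.80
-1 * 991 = -991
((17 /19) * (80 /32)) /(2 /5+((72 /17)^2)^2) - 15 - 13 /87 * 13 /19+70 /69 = -48014939308421 /3409957617412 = -14.08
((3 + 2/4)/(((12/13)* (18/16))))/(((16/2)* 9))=91/1944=0.05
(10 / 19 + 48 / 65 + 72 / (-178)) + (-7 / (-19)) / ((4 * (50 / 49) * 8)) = 30655411 / 35172800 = 0.87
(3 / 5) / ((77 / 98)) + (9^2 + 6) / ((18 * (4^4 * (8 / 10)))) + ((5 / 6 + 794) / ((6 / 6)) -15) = 87929101 / 112640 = 780.62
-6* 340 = -2040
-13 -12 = -25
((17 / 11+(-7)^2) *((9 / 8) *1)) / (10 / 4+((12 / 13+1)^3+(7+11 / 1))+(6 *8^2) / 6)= 305383 / 491997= 0.62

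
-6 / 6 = -1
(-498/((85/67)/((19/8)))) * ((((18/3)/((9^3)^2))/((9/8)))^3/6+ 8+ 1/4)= -8478140713274074038331775/1102295001621161544624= -7691.35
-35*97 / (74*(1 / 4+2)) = -6790 / 333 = -20.39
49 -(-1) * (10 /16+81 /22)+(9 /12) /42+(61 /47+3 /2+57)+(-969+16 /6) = -18526619 /21714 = -853.21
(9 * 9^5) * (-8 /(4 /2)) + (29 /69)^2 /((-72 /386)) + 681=-364230888181 /171396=-2125083.95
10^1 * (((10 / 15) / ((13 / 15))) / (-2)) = -50 / 13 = -3.85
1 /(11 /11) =1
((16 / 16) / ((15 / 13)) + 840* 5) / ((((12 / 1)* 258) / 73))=4599949 / 46440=99.05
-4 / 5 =-0.80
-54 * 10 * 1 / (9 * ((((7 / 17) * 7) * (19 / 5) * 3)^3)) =-12282500 / 7262590419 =-0.00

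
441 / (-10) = -441 / 10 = -44.10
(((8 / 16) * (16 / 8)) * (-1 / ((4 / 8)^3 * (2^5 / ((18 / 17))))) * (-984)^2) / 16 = -272322 / 17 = -16018.94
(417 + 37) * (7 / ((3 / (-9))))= -9534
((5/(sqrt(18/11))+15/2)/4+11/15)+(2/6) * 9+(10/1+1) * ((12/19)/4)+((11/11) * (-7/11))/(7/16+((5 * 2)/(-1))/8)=5 * sqrt(22)/24+2650181/326040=9.11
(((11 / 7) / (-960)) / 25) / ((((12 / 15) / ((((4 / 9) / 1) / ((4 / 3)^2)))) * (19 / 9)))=-33 / 3404800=-0.00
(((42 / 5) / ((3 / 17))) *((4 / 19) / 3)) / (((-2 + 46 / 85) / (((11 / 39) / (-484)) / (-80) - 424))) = 117752192537 / 121286880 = 970.86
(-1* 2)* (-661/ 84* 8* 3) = 2644/ 7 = 377.71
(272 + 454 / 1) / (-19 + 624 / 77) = -66.63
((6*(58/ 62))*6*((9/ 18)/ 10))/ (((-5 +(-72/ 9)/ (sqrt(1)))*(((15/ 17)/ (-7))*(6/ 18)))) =31059/ 10075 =3.08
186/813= 62/271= 0.23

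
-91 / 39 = -2.33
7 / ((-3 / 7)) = -16.33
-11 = -11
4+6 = 10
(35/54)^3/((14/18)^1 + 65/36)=42875/406782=0.11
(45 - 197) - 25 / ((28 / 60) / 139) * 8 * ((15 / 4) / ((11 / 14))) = -3129172 / 11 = -284470.18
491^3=118370771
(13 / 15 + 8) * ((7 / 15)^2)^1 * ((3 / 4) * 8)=11.59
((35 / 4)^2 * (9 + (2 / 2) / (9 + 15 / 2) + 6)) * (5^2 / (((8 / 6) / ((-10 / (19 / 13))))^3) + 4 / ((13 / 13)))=-112725402015275 / 28972416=-3890783.63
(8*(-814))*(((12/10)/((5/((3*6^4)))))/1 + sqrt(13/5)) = -151911936/25-6512*sqrt(65)/5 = -6086977.72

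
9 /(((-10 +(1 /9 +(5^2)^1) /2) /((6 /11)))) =486 /253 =1.92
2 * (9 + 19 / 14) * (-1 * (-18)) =2610 / 7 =372.86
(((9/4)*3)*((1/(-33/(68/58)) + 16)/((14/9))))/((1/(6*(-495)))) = -83532465/406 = -205744.99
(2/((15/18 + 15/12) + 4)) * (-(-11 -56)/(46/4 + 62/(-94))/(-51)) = -50384/1264579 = -0.04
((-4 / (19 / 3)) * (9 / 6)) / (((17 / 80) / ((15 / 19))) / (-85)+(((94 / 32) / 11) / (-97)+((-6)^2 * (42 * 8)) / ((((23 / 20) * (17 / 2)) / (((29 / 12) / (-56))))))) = 22528638000 / 1270041492121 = 0.02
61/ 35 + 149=5276/ 35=150.74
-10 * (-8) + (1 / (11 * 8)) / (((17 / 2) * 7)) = 418881 / 5236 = 80.00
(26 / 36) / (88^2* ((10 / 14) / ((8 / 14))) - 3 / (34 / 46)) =221 / 2960838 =0.00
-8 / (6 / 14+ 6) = -56 / 45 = -1.24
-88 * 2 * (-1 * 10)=1760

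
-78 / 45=-26 / 15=-1.73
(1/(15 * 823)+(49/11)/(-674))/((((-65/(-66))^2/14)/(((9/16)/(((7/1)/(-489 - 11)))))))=177454827/46872319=3.79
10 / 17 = 0.59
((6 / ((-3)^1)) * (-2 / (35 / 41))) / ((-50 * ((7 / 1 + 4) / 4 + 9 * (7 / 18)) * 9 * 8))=-41 / 196875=-0.00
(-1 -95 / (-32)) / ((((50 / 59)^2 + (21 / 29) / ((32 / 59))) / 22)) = 139915314 / 6632959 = 21.09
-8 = -8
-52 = -52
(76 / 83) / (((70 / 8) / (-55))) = -3344 / 581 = -5.76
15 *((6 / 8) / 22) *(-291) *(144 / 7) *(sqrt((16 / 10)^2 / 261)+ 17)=-52343.04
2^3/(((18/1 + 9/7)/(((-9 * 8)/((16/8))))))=-224/15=-14.93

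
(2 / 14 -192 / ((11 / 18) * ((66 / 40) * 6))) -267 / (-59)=-1352632 / 49973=-27.07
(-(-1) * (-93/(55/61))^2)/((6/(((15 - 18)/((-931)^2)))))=-32182929/5243904050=-0.01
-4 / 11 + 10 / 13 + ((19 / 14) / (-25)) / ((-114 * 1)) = 0.41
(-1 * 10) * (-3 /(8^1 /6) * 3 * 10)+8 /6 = 676.33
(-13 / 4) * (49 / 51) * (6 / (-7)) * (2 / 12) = 91 / 204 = 0.45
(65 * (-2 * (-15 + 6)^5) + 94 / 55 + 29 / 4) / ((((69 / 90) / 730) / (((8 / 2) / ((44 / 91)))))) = 168280811903295 / 2783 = 60467413547.72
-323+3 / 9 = -968 / 3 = -322.67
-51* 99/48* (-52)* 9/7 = 196911/28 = 7032.54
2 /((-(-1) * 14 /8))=8 /7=1.14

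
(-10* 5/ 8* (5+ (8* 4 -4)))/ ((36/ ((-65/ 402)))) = 17875/ 19296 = 0.93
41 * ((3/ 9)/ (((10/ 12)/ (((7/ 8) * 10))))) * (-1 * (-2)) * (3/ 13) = 861/ 13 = 66.23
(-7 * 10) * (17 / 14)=-85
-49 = -49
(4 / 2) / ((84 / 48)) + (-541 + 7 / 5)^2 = 50954628 / 175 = 291169.30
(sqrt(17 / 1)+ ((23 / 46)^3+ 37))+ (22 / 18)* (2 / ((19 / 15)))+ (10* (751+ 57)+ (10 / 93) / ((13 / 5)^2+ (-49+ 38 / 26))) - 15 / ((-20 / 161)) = sqrt(17)+ 514560287631 / 62448136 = 8243.93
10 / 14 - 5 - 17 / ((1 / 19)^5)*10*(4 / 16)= -1473278965 / 14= -105234211.79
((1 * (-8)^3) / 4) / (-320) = 2 / 5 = 0.40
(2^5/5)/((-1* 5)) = -32/25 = -1.28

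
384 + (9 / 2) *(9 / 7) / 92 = 494673 / 1288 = 384.06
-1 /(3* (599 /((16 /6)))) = -8 /5391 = -0.00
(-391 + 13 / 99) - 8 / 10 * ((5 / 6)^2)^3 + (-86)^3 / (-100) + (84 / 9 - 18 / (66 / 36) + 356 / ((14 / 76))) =7901.51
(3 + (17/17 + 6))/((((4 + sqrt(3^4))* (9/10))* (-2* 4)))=-25/234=-0.11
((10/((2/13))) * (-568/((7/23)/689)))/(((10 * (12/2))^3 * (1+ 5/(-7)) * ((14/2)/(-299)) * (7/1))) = 4373407519/529200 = 8264.19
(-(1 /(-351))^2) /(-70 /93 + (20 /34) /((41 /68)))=-1271 /34906950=-0.00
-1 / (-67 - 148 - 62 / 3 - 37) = 3 / 818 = 0.00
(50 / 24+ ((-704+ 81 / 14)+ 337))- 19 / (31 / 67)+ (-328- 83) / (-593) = -616900393 / 1544172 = -399.50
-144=-144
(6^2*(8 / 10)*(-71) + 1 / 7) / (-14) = 71563 / 490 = 146.05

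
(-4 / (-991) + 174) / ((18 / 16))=1379504 / 8919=154.67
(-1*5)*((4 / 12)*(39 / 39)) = -5 / 3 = -1.67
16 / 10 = 8 / 5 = 1.60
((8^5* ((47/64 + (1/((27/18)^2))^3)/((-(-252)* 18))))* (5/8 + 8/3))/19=24242888/23560551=1.03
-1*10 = -10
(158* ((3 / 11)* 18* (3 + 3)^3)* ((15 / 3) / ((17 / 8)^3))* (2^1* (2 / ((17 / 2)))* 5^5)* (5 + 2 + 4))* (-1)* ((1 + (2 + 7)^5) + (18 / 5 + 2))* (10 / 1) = -69653935300608000000 / 83521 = -833969125137486.38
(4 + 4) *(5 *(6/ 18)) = 40/ 3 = 13.33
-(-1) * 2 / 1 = 2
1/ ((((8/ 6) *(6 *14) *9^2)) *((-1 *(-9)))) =1/ 81648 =0.00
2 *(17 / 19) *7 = 238 / 19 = 12.53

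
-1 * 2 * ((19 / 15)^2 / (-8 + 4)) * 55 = 3971 / 90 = 44.12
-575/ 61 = -9.43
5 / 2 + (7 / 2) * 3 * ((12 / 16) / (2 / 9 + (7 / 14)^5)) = 4901 / 146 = 33.57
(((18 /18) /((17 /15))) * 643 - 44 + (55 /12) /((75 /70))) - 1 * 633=-32243 /306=-105.37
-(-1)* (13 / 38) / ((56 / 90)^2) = 26325 / 29792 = 0.88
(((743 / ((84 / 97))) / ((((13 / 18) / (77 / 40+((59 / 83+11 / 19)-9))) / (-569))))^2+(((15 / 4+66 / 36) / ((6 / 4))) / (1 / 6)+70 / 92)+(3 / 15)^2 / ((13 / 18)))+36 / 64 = 2838328534936231773609786773 / 185600506041600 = 15292676703694.20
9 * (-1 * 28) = -252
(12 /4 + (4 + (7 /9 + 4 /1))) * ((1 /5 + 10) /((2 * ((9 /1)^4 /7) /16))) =100912 /98415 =1.03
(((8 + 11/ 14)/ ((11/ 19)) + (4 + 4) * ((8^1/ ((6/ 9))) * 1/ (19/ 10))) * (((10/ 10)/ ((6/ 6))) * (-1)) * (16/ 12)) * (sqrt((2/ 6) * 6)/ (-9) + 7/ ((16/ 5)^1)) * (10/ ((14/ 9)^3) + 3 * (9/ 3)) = -5124237165/ 2293984 + 113871937 * sqrt(2)/ 1003618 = -2073.31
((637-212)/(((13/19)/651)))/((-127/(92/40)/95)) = -2297232525/3302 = -695709.43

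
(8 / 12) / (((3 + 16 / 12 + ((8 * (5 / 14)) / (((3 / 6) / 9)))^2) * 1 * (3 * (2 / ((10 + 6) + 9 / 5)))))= 4361 / 5841555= 0.00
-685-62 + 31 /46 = -34331 /46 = -746.33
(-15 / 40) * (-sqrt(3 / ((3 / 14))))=3 * sqrt(14) / 8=1.40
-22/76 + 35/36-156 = -155.32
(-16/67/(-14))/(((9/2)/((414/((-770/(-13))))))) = 4784/180565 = 0.03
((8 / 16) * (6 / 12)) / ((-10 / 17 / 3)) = -51 / 40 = -1.28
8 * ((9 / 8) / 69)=3 / 23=0.13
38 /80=19 /40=0.48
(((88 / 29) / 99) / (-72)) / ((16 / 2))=-1 / 18792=-0.00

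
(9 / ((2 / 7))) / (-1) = -63 / 2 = -31.50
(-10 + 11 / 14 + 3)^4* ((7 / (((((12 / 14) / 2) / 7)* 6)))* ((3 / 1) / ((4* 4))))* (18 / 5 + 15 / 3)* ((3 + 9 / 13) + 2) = 30382669917 / 116480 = 260840.23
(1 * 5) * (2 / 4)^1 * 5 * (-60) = -750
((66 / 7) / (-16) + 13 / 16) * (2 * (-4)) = -25 / 14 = -1.79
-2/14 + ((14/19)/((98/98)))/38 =-312/2527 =-0.12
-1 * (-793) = 793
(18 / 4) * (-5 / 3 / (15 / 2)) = -1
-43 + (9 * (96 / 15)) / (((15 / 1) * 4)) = -42.04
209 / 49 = 4.27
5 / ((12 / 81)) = 135 / 4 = 33.75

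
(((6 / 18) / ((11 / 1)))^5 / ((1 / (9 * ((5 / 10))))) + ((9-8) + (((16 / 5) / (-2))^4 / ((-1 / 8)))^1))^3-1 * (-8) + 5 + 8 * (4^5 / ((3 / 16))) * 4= 6222848948671970554892094642178627 / 160587452575406755142578125000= 38750.53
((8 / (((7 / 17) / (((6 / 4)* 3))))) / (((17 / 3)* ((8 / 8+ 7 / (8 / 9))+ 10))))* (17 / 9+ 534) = 66144 / 151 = 438.04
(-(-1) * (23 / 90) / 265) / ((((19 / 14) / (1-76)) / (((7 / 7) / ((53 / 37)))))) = -5957 / 160113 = -0.04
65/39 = 5/3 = 1.67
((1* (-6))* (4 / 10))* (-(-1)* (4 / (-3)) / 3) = 16 / 15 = 1.07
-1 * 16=-16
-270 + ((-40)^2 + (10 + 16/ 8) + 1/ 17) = 22815/ 17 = 1342.06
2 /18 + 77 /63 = 4 /3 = 1.33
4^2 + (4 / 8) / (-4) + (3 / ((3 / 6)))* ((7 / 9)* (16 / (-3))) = -9.01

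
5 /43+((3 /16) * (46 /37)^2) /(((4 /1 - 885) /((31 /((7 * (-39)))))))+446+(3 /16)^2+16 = 462.15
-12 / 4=-3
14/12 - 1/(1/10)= -53/6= -8.83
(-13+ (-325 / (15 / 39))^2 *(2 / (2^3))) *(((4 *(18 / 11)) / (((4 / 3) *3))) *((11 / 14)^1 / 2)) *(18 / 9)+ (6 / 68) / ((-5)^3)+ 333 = 13674547083 / 59500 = 229824.32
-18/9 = -2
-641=-641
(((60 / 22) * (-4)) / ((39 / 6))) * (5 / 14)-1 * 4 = -4604 / 1001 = -4.60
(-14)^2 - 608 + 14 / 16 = -3289 / 8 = -411.12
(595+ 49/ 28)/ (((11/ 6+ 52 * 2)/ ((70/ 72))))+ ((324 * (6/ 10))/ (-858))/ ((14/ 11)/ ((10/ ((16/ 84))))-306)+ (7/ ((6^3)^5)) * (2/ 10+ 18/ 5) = 537181387860467836069/ 97977600814456995840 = 5.48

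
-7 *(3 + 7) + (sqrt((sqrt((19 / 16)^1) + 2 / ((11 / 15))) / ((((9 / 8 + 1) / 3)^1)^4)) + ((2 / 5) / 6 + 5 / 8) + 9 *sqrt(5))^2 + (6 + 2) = -62 + (263857 + 34560 *sqrt(11) *sqrt(11 *sqrt(19) + 120) + 3433320 *sqrt(5))^2 / 145526990400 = 548.59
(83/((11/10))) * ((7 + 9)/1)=13280/11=1207.27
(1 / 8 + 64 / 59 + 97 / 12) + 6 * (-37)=-301193 / 1416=-212.71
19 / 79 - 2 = -139 / 79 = -1.76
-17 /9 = -1.89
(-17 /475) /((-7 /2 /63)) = 0.64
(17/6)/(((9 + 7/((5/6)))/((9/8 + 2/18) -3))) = -10795/37584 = -0.29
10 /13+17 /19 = 411 /247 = 1.66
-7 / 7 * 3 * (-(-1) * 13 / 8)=-39 / 8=-4.88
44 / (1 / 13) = 572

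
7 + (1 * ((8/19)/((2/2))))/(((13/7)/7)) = 2121/247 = 8.59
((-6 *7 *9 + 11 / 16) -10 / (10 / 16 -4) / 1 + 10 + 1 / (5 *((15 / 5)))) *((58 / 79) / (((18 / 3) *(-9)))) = 22818679 / 4607280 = 4.95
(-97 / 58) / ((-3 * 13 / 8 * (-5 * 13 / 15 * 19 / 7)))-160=-14901756 / 93119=-160.03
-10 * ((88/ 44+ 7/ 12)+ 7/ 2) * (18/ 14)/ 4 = -1095/ 56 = -19.55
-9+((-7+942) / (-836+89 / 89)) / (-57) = -85484 / 9519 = -8.98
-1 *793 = -793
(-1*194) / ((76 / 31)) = -3007 / 38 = -79.13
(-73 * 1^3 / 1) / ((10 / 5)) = -73 / 2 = -36.50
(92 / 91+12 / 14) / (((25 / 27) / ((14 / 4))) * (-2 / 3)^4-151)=-371790 / 30041167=-0.01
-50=-50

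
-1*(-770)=770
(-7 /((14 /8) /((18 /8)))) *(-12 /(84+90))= 18 /29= 0.62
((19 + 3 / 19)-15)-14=-187 / 19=-9.84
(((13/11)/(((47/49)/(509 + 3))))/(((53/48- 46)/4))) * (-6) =375717888/1114135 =337.23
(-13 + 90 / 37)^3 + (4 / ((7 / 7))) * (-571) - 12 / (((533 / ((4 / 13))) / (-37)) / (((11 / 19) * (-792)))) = -23884256681209 / 6668518103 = -3581.64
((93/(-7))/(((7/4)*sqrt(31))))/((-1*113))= 12*sqrt(31)/5537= 0.01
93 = 93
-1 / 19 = -0.05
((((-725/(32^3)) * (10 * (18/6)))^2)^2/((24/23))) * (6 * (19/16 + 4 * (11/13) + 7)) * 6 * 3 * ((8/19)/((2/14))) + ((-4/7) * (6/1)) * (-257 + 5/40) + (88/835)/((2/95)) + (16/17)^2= 37805177693501701075688698591/24051881511839200484261888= 1571.82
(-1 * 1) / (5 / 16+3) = -16 / 53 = -0.30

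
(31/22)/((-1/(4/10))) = -31/55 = -0.56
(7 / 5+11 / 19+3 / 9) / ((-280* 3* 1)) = -659 / 239400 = -0.00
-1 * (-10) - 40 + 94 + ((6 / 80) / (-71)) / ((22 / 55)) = 72701 / 1136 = 64.00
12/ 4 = 3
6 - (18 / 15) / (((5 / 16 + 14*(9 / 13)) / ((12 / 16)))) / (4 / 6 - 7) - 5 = 200503 / 197695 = 1.01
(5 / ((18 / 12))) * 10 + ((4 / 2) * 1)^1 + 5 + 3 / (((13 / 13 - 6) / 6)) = 551 / 15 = 36.73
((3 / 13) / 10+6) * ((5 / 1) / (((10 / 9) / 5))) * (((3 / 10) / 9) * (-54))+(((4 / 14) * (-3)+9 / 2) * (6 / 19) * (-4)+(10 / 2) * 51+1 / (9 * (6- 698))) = 87003388 / 13460265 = 6.46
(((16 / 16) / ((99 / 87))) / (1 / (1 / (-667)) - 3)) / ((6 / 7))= -203 / 132660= -0.00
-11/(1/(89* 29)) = -28391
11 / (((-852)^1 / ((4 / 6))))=-11 / 1278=-0.01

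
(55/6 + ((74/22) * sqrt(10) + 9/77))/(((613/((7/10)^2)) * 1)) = 30023/4045800 + 1813 * sqrt(10)/674300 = 0.02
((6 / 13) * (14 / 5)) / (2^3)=21 / 130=0.16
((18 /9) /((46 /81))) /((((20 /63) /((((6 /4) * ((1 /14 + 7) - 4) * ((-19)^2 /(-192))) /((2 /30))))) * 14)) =-33948801 /329728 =-102.96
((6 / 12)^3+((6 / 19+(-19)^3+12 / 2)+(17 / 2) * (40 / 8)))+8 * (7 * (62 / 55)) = -56404351 / 8360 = -6746.93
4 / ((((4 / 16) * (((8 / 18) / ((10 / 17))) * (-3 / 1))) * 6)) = -20 / 17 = -1.18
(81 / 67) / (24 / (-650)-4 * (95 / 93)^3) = -21174698025 / 75324065528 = -0.28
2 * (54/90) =1.20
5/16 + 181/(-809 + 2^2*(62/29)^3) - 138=-41437218511/300438224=-137.92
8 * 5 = 40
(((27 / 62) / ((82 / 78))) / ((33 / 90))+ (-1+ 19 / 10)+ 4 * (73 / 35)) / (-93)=-10151357 / 91016310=-0.11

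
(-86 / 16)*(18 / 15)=-129 / 20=-6.45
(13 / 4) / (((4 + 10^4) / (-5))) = -65 / 40016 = -0.00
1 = 1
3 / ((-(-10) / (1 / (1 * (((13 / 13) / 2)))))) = 3 / 5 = 0.60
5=5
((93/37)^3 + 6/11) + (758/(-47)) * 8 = -2948620997/26187601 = -112.60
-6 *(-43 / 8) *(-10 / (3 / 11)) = -2365 / 2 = -1182.50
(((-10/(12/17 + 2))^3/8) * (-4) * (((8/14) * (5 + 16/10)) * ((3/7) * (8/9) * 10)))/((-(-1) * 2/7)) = 108086000/85169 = 1269.08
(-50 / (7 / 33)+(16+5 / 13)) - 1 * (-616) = 36097 / 91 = 396.67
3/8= 0.38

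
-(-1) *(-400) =-400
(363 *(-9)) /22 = -297 /2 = -148.50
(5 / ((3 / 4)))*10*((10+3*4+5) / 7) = 1800 / 7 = 257.14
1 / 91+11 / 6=1007 / 546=1.84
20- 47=-27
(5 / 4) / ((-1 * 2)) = -5 / 8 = -0.62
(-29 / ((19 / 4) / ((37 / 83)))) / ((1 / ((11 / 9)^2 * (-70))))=284.59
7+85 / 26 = 267 / 26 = 10.27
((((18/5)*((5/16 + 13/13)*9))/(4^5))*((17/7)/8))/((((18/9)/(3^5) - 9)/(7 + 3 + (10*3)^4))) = -81311476833/71598080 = -1135.67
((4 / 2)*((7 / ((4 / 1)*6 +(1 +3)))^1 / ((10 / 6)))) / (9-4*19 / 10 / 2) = 3 / 52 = 0.06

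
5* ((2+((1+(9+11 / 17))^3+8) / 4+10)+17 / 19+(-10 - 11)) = 551927235 / 373388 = 1478.16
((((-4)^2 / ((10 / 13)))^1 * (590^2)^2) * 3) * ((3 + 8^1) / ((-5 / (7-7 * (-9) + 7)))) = -1280872914921600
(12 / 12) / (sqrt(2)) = 0.71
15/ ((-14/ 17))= -255/ 14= -18.21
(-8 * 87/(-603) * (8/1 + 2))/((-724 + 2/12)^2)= 27840/1263730483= 0.00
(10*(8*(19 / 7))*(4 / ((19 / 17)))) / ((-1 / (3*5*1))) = -81600 / 7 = -11657.14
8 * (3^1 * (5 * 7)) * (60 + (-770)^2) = 498086400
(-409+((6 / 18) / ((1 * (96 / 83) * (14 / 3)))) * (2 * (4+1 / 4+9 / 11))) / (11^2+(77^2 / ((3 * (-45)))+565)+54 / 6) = -543366135 / 866302976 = -0.63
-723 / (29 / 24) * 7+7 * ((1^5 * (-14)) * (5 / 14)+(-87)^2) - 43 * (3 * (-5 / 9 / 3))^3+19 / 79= 81448002352 / 1670139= 48767.20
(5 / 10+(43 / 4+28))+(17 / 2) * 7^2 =1823 / 4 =455.75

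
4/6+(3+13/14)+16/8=277/42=6.60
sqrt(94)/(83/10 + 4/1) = 10 *sqrt(94)/123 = 0.79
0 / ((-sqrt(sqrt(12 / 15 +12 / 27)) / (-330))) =0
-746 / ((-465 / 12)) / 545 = 2984 / 84475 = 0.04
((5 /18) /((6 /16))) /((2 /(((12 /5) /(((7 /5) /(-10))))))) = -400 /63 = -6.35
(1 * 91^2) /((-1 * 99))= -8281 /99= -83.65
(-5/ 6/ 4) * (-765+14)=3755/ 24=156.46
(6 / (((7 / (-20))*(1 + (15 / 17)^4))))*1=-5011260 / 469511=-10.67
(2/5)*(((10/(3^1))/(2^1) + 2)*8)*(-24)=-1408/5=-281.60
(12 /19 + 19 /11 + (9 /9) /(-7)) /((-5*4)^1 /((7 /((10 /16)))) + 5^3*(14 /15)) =19452 /1008425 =0.02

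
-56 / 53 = -1.06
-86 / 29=-2.97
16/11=1.45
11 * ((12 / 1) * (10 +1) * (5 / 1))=7260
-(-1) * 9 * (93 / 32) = 26.16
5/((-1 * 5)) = -1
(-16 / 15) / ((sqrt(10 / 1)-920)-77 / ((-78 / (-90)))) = 2704 * sqrt(10) / 2580023025+ 545584 / 516004605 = 0.00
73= 73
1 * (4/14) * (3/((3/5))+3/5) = 8/5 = 1.60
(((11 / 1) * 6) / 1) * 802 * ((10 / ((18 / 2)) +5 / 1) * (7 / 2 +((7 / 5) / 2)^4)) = 604911307 / 500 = 1209822.61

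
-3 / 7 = -0.43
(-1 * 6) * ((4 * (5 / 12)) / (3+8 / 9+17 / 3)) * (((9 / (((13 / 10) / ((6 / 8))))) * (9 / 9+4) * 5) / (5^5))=-243 / 5590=-0.04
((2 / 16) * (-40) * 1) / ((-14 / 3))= 15 / 14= 1.07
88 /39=2.26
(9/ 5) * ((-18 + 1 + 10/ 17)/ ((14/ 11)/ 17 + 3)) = -27621/ 2875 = -9.61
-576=-576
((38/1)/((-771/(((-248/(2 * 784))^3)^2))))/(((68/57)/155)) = -49660268470355/495391406335336448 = -0.00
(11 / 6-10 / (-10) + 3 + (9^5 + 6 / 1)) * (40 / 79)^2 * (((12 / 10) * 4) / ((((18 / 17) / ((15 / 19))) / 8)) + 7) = 191924084000 / 355737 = 539511.17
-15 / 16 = -0.94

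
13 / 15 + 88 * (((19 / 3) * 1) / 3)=186.64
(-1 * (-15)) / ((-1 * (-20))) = 0.75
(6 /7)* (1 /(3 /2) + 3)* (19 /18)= 209 /63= 3.32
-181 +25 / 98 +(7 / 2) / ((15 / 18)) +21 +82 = -36037 / 490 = -73.54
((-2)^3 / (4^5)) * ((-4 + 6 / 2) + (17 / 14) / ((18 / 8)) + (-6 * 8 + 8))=2549 / 8064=0.32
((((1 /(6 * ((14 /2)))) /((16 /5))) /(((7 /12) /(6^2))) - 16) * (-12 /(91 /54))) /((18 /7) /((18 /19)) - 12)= -493452 /41405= -11.92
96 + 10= 106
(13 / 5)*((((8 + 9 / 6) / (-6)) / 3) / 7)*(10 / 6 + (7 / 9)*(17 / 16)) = -88673 / 181440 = -0.49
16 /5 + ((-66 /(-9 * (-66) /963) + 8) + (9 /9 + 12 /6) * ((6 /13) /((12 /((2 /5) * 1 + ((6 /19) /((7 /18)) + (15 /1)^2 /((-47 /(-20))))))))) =-34379404 /406315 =-84.61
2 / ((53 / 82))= 164 / 53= 3.09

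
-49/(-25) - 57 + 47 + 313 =7624/25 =304.96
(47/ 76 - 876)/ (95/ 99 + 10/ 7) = -366.55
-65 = -65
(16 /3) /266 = 8 /399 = 0.02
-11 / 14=-0.79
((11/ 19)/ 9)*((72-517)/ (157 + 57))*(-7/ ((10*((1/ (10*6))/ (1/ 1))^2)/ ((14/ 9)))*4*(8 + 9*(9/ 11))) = 589607200/ 18297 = 32224.26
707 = 707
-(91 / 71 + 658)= -46809 / 71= -659.28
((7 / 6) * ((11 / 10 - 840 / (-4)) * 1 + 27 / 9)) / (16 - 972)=-14987 / 57360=-0.26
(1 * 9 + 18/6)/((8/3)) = 4.50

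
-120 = -120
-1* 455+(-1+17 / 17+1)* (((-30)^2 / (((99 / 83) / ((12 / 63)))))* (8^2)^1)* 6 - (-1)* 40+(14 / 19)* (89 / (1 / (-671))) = 15758173 / 1463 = 10771.14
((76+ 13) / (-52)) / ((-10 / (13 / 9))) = 89 / 360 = 0.25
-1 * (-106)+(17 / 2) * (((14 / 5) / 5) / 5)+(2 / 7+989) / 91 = 9381678 / 79625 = 117.82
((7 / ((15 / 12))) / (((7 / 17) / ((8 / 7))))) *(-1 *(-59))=32096 / 35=917.03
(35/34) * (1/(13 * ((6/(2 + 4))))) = 35/442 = 0.08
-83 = -83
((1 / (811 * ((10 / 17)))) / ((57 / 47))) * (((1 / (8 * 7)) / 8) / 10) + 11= 22780666399 / 2070969600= 11.00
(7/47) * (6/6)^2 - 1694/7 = -11367/47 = -241.85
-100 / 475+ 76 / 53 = 1232 / 1007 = 1.22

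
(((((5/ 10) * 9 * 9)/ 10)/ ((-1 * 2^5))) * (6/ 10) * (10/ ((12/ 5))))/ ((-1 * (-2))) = -81/ 512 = -0.16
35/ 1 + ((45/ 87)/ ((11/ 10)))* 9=12515/ 319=39.23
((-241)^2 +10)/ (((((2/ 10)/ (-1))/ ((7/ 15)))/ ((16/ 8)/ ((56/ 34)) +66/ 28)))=-1452275/ 3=-484091.67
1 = 1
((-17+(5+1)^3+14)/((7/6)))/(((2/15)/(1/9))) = 1065/7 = 152.14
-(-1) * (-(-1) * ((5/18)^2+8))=2617/324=8.08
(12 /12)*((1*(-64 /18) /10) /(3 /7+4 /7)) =-0.36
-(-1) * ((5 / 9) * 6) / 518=5 / 777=0.01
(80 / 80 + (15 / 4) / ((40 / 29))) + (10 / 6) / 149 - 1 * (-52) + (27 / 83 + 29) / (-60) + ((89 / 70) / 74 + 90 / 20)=6125094435 / 102497696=59.76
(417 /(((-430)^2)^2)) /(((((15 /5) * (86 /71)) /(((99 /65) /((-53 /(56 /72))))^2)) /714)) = 20889248457 /17446998767350750000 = 0.00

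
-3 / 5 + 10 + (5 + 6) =102 / 5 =20.40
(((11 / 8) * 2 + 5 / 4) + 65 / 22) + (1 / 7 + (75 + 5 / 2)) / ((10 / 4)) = 29269 / 770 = 38.01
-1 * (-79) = 79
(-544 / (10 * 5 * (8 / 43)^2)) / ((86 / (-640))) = 2339.20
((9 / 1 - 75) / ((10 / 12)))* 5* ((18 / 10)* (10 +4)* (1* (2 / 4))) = -24948 / 5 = -4989.60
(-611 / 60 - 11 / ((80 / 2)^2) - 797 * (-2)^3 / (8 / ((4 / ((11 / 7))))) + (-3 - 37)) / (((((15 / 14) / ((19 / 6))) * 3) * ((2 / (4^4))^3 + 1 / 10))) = 19492.16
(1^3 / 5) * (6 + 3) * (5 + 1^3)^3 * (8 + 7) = 5832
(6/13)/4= 3/26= 0.12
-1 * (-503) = 503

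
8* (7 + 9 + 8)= 192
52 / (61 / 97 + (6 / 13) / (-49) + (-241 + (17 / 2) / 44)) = -282746464 / 1306002499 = -0.22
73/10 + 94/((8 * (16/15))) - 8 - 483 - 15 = -487.68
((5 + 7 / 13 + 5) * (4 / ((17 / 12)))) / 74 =3288 / 8177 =0.40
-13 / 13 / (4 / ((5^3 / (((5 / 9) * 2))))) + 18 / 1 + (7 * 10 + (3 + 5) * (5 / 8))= 519 / 8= 64.88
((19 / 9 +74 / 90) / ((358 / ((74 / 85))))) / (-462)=-74 / 4792725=-0.00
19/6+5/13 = 277/78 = 3.55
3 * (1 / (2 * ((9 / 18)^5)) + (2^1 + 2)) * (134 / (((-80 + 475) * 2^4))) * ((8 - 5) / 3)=201 / 158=1.27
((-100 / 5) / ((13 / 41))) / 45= -164 / 117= -1.40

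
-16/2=-8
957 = 957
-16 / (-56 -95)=16 / 151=0.11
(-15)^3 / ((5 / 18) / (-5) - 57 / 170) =2581875 / 299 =8635.03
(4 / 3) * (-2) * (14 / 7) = -16 / 3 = -5.33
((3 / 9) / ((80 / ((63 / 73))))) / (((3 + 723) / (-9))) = -63 / 1413280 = -0.00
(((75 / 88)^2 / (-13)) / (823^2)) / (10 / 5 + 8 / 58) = -163125 / 4227660035456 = -0.00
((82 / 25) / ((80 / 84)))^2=741321 / 62500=11.86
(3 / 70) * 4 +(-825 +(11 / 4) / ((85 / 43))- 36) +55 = -1914561 / 2380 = -804.44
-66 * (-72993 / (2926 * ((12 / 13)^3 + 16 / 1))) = 481096863 / 4905040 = 98.08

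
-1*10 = -10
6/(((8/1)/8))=6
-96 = -96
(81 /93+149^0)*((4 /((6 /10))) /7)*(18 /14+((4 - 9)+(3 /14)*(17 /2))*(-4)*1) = 2320 /93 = 24.95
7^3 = 343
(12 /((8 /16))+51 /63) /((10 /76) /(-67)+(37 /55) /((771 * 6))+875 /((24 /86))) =112497581460 /14217386436239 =0.01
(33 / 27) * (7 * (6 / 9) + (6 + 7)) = 21.59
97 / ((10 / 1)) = 97 / 10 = 9.70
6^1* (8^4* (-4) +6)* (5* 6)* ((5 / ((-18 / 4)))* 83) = 271874800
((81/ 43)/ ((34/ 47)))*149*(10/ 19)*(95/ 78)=4727025/ 19006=248.71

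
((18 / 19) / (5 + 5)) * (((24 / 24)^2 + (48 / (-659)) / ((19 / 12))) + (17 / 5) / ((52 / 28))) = 20397816 / 77317175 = 0.26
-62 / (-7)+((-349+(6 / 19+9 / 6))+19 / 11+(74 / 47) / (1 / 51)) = -35247153 / 137522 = -256.30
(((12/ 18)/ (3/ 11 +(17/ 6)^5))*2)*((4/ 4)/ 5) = 0.00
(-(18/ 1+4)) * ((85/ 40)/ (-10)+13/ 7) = -10131/ 280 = -36.18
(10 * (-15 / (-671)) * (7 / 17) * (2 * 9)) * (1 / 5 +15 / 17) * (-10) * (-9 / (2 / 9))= 140842800 / 193919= 726.30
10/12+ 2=17/6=2.83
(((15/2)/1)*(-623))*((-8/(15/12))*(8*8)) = 1913856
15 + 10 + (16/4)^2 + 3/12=165/4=41.25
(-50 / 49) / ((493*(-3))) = 50 / 72471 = 0.00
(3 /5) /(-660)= -1 /1100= -0.00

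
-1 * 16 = -16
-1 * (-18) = 18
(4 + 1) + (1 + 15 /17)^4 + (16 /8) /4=3015883 /167042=18.05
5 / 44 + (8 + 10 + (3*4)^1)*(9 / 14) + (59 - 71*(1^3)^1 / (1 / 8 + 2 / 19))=-354113 / 1540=-229.94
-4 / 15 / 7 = -0.04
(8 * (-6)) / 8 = -6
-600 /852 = -0.70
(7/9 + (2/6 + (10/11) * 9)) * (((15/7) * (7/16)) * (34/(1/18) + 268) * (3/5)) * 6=27600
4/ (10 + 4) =2/ 7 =0.29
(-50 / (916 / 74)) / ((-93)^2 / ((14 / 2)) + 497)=-6475 / 2777312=-0.00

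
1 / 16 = 0.06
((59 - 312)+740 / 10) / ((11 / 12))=-2148 / 11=-195.27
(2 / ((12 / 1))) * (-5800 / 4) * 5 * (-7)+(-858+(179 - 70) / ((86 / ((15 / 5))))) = 1961867 / 258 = 7604.14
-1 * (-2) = 2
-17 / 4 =-4.25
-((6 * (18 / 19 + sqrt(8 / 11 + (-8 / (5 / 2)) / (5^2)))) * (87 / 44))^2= -12652862661 / 60061375-1226178 * sqrt(11330) / 632225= -417.11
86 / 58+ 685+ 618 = 37830 / 29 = 1304.48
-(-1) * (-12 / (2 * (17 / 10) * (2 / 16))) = -480 / 17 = -28.24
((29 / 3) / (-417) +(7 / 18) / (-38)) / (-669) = 353 / 7067316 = 0.00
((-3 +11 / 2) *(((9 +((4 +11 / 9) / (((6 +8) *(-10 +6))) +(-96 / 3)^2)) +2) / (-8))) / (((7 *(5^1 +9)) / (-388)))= 252972605 / 197568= 1280.43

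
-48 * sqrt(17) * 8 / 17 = -384 * sqrt(17) / 17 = -93.13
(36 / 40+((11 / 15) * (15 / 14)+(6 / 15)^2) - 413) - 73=-84727 / 175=-484.15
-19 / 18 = -1.06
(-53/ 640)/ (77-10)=-53/ 42880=-0.00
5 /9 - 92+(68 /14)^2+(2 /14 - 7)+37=-16630 /441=-37.71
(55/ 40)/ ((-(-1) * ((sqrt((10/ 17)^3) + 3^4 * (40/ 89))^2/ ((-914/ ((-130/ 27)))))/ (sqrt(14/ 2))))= -58847861922725691 * sqrt(1190)/ 157130622055149886000 + 9526576809410168931 * sqrt(7)/ 48347883709276888000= 0.51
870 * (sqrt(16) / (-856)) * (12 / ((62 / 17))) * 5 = -221850 / 3317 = -66.88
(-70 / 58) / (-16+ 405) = -35 / 11281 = -0.00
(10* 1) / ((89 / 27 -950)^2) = 7290 / 653364721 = 0.00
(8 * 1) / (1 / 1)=8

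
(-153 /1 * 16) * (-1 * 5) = 12240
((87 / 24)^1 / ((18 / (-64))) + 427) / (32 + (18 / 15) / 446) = 4155605 / 321147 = 12.94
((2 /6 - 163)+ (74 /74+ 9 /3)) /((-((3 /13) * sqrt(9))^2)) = 331.05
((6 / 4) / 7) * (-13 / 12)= -13 / 56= -0.23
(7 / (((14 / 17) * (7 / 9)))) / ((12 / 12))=153 / 14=10.93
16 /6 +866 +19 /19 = 2609 /3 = 869.67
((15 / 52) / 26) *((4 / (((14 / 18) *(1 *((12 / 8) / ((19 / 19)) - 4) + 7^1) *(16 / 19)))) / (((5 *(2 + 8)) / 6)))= 171 / 94640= 0.00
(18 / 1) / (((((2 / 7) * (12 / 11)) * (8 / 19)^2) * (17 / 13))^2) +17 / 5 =653552818341 / 189399040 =3450.67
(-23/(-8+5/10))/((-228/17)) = -391/1710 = -0.23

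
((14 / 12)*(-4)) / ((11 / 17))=-7.21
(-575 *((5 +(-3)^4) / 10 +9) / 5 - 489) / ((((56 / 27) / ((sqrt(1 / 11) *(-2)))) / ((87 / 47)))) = 843291 *sqrt(11) / 2068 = 1352.46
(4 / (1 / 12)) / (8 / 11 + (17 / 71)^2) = 2661648 / 43507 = 61.18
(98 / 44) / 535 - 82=-965091 / 11770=-82.00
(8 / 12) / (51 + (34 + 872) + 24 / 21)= 0.00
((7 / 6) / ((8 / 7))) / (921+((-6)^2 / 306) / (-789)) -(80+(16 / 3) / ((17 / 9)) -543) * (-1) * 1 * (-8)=12369977654967 / 3360116912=3681.41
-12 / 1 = -12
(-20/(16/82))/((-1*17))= 205/34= 6.03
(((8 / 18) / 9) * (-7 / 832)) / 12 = -7 / 202176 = -0.00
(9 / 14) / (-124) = -0.01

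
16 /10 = 8 /5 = 1.60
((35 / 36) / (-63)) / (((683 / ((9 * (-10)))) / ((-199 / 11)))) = -4975 / 135234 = -0.04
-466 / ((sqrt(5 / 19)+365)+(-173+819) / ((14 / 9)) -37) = -161235767 / 257176363+11417*sqrt(95) / 257176363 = -0.63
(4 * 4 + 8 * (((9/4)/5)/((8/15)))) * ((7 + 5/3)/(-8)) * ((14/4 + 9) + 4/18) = -270907/864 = -313.55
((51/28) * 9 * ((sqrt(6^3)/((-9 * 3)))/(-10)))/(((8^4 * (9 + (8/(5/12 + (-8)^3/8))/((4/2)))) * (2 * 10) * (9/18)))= 1853 * sqrt(6)/1862041600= 0.00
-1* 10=-10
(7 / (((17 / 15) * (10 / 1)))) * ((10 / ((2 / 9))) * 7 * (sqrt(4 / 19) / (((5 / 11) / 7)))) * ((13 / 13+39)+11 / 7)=4234923 * sqrt(19) / 323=57150.47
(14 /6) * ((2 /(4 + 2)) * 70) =490 /9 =54.44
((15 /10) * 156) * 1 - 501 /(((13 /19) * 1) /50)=-472908 /13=-36377.54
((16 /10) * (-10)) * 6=-96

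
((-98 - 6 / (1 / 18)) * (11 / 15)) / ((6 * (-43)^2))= -1133 / 83205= -0.01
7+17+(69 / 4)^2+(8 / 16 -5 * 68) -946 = -15423 / 16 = -963.94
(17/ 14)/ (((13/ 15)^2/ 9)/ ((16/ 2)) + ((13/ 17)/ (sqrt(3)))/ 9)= 20.41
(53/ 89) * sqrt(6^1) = 53 * sqrt(6)/ 89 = 1.46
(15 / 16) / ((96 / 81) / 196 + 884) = 3969 / 3742528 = 0.00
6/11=0.55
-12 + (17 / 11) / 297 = -11.99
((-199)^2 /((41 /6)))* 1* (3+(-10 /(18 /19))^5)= -612835947722056 /807003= -759397360.01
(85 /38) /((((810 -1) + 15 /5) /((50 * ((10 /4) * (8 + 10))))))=95625 /15428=6.20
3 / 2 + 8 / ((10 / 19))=167 / 10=16.70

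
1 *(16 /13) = 16 /13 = 1.23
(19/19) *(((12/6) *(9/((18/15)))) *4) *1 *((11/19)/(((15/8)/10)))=3520/19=185.26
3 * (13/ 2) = 39/ 2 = 19.50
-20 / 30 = -2 / 3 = -0.67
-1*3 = -3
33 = 33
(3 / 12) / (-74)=-1 / 296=-0.00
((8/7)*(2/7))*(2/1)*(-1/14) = -16/343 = -0.05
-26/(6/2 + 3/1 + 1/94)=-2444/565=-4.33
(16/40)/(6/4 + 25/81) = 324/1465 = 0.22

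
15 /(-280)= -3 /56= -0.05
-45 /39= -1.15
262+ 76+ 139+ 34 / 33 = 478.03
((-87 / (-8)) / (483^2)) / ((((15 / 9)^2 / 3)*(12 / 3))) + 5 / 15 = 20737583 / 62210400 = 0.33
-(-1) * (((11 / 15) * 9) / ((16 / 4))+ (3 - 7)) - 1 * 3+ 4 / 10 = -99 / 20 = -4.95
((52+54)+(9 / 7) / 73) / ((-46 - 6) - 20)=-54175 / 36792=-1.47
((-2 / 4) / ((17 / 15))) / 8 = -15 / 272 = -0.06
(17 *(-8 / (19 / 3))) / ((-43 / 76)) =37.95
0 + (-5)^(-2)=1/25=0.04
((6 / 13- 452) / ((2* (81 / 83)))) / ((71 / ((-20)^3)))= 1948840000 / 74763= 26066.90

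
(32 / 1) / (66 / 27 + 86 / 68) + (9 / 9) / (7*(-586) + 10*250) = 15685649 / 1818270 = 8.63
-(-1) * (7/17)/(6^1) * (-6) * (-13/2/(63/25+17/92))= 104650/105757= 0.99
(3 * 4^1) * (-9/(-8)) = 27/2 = 13.50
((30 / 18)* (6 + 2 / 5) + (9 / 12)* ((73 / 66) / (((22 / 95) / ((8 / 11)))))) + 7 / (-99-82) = 19128107 / 1445466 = 13.23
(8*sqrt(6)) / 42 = 4*sqrt(6) / 21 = 0.47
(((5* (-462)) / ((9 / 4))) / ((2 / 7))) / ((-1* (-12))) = -2695 / 9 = -299.44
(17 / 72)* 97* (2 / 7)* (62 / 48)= 51119 / 6048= 8.45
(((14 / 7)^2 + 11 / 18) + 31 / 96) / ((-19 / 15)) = -7105 / 1824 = -3.90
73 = 73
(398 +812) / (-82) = -605 / 41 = -14.76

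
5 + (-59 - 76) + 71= -59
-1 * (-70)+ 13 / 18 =1273 / 18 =70.72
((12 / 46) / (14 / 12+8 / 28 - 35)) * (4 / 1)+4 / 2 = 63806 / 32407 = 1.97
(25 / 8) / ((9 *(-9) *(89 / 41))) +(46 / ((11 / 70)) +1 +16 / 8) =187595741 / 634392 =295.71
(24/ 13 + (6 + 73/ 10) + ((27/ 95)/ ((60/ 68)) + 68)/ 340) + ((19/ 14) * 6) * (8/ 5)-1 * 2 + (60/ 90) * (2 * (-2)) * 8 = 13077307/ 2593500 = 5.04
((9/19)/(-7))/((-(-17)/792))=-7128/2261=-3.15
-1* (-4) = 4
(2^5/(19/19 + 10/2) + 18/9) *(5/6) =55/9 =6.11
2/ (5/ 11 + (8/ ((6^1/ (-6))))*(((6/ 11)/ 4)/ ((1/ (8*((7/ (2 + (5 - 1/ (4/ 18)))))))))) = -110/ 1319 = -0.08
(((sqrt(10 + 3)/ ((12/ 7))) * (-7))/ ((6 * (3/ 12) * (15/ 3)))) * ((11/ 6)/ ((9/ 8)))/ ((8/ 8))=-1078 * sqrt(13)/ 1215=-3.20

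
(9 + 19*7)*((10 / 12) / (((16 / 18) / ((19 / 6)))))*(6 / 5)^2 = 12141 / 20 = 607.05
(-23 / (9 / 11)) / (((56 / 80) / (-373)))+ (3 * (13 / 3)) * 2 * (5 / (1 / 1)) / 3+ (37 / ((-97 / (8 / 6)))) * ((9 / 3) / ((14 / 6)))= 91798744 / 6111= 15021.89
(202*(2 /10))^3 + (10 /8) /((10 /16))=8242658 /125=65941.26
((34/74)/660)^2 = 289/596336400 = 0.00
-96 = -96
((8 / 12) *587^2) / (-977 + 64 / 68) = -11715346 / 49779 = -235.35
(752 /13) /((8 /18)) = 1692 /13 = 130.15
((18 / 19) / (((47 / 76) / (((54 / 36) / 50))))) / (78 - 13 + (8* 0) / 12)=54 / 76375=0.00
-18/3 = -6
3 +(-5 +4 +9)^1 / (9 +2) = 41 / 11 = 3.73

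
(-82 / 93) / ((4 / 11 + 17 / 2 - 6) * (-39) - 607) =1804 / 1470423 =0.00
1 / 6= 0.17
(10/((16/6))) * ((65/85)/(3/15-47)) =-25/408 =-0.06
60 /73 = 0.82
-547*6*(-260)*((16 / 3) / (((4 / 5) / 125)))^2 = 1777750000000 / 3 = 592583333333.33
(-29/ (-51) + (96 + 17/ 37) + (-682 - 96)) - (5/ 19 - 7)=-674.24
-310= -310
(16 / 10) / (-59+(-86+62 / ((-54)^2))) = -11664 / 1056895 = -0.01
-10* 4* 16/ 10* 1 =-64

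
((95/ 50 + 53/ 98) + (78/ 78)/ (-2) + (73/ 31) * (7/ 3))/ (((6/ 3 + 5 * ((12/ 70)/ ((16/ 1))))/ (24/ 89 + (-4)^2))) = 1962520736/ 33314925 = 58.91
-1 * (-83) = 83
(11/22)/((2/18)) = 9/2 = 4.50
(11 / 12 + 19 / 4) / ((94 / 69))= 391 / 94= 4.16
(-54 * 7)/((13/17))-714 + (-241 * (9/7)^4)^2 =32412002337105/74942413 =432492.11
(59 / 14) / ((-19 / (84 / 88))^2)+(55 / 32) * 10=12019709 / 698896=17.20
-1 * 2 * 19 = -38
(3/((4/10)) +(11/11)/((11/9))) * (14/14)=183/22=8.32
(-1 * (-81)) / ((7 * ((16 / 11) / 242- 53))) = -0.22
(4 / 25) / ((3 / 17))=68 / 75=0.91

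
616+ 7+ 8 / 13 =8107 / 13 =623.62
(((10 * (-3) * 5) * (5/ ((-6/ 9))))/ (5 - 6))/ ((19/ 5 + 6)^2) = -28125/ 2401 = -11.71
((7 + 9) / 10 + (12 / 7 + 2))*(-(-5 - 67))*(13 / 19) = 174096 / 665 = 261.80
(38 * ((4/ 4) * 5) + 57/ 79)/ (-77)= -15067/ 6083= -2.48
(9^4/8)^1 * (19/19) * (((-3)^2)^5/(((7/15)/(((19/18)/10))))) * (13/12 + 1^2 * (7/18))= 14449349349/896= 16126505.97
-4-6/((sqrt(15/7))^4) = -5.31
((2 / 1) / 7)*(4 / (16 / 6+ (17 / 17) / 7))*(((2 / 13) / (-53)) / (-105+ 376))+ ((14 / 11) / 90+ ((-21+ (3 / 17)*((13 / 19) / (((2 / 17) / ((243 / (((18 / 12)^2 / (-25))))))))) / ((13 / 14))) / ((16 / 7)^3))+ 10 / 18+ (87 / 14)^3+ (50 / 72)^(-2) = -27808103968912492727 / 3032579221351680000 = -9.17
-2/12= -1/6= -0.17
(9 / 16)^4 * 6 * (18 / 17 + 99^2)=3279876705 / 557056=5887.88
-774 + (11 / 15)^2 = -174029 / 225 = -773.46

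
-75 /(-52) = 75 /52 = 1.44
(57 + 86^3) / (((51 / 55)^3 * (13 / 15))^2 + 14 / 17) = 7483406523703515625 / 15305350313447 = 488940.56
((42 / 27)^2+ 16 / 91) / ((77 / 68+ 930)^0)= 19132 / 7371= 2.60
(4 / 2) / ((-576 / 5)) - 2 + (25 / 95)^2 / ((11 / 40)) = -2019151 / 1143648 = -1.77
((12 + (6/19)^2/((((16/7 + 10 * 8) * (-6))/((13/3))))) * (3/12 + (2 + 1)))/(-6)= -16217825/2495232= -6.50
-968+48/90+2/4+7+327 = -18989/30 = -632.97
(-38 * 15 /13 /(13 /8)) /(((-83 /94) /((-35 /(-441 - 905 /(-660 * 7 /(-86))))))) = 277244352 /118682447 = 2.34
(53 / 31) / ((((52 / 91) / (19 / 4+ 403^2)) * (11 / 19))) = 4579418095 / 5456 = 839336.16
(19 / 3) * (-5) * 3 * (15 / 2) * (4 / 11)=-2850 / 11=-259.09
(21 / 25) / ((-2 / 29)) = -609 / 50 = -12.18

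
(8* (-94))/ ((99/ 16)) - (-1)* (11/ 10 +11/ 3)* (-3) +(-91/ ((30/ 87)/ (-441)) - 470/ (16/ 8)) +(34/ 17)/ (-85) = 976216081/ 8415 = 116009.04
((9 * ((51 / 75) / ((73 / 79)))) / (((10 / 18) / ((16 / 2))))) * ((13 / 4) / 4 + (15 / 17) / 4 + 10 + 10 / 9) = 21137319 / 18250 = 1158.21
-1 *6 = -6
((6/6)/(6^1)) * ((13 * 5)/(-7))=-65/42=-1.55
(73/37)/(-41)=-0.05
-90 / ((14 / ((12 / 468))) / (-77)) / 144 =55 / 624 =0.09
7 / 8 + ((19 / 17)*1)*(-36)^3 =-7091593 / 136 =-52144.07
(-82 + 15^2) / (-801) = -143 / 801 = -0.18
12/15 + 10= 54/5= 10.80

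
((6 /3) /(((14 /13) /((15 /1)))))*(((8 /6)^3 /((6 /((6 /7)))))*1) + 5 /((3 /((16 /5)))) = 6512 /441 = 14.77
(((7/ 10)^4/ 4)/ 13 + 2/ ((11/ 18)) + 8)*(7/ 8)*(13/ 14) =64506411/ 7040000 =9.16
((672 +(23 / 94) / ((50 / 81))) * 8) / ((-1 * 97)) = -6320526 / 113975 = -55.46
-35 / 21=-5 / 3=-1.67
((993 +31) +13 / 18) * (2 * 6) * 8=295120 / 3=98373.33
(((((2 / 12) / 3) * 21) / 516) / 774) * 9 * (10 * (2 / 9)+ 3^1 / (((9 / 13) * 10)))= 1673 / 23963040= 0.00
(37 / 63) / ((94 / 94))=37 / 63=0.59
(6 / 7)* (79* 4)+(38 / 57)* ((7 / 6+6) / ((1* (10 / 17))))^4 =2035649988247 / 136080000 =14959.22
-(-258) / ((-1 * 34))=-129 / 17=-7.59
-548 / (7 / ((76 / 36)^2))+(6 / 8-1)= -349.15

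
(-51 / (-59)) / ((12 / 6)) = 51 / 118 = 0.43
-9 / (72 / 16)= -2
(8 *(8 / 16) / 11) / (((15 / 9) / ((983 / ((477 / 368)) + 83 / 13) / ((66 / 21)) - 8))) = 51.35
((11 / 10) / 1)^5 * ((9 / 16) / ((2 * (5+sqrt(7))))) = 161051 / 1280000 - 161051 * sqrt(7) / 6400000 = 0.06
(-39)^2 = 1521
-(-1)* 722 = 722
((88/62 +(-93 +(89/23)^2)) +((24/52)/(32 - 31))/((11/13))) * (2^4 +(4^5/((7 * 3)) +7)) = -89511142/16399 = -5458.33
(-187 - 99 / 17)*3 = -9834 / 17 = -578.47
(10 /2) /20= 1 /4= 0.25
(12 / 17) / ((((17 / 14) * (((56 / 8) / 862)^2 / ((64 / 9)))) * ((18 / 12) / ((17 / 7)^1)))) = 760877056 / 7497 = 101490.87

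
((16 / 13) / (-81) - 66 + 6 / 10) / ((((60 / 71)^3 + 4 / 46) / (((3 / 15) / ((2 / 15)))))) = -2835175164683 / 19950215220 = -142.11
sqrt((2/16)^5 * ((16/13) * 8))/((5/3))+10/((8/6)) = 3 * sqrt(13)/1040+15/2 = 7.51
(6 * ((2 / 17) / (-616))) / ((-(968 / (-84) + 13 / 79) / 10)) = -711 / 704803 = -0.00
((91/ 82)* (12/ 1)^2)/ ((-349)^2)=6552/ 4993841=0.00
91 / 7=13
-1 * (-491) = 491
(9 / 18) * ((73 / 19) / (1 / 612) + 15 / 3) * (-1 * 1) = -1178.18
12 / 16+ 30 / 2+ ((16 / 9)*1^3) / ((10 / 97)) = 5939 / 180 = 32.99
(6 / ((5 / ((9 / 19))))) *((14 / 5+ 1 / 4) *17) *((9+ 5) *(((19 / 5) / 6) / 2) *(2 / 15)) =17.42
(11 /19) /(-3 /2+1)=-1.16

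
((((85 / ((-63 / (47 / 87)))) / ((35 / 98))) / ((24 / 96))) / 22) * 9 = -3196 / 957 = -3.34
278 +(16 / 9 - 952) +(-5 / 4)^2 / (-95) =-1839245 / 2736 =-672.24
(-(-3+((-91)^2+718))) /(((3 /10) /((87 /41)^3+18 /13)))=-328026.43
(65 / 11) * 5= 325 / 11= 29.55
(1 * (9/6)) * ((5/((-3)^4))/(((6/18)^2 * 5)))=1/6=0.17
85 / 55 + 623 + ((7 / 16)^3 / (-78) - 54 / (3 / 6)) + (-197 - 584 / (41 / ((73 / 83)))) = 3671732712865 / 11959394304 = 307.02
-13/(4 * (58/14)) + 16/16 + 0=25/116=0.22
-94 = -94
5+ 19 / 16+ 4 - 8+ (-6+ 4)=3 / 16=0.19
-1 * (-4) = 4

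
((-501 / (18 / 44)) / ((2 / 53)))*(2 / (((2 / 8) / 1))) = -778888 / 3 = -259629.33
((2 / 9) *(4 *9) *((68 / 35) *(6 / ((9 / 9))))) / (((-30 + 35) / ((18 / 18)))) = 3264 / 175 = 18.65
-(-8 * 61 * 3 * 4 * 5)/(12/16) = 39040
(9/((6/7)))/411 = 7/274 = 0.03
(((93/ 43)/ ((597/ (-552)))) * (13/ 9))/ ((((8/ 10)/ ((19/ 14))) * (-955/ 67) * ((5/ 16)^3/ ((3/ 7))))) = 48330493952/ 10010620375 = 4.83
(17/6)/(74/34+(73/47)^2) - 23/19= -11651369/19645164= -0.59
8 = 8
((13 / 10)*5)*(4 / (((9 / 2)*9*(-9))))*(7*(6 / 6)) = -364 / 729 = -0.50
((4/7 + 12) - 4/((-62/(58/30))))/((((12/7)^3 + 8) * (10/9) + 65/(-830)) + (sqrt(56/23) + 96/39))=33885782266639724148/44639882694428970685 - 174666738932732592 * sqrt(322)/44639882694428970685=0.69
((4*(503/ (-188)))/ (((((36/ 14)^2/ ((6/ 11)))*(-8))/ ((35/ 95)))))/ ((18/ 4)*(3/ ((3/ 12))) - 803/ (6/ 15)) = -172529/ 8289747576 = -0.00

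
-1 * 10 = -10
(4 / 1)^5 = 1024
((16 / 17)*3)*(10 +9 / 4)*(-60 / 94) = -17640 / 799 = -22.08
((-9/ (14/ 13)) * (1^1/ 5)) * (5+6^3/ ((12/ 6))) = -13221/ 70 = -188.87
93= 93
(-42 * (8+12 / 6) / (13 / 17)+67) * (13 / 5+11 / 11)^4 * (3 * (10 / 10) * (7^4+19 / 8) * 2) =-729991372932 / 625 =-1167986196.69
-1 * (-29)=29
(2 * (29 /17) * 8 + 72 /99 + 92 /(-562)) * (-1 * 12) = -17566056 /52547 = -334.29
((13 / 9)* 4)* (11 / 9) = 572 / 81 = 7.06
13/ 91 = 1/ 7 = 0.14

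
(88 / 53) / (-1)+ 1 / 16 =-1.60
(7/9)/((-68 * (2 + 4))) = -7/3672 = -0.00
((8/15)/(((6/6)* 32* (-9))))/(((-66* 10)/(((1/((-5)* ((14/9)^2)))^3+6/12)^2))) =220960689627864481/315714224539929600000000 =0.00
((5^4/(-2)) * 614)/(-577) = 191875/577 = 332.54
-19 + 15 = -4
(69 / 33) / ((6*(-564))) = -23 / 37224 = -0.00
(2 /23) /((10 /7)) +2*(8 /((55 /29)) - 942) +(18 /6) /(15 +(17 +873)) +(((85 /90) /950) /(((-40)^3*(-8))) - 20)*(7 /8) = -6071634815748790633 /3207414988800000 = -1893.00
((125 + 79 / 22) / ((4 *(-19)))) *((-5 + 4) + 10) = -25461 / 1672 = -15.23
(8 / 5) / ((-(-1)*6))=4 / 15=0.27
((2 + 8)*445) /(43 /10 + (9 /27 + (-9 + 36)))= 133500 /949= 140.67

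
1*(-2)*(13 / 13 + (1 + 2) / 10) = -13 / 5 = -2.60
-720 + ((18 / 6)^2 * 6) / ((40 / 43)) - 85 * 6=-23439 / 20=-1171.95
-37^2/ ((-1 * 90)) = 1369/ 90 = 15.21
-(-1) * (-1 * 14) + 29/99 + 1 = -1258/99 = -12.71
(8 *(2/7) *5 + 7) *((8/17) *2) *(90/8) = 23220/119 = 195.13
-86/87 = -0.99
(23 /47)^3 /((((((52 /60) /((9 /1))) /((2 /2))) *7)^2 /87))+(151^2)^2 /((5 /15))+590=1340928350372479384 /859758263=1559657415.44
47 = 47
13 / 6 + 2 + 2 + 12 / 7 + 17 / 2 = 344 / 21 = 16.38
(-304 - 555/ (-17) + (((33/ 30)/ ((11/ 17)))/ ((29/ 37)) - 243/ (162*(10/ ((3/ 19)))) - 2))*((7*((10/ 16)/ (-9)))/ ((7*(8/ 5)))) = 254040215/ 21581568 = 11.77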